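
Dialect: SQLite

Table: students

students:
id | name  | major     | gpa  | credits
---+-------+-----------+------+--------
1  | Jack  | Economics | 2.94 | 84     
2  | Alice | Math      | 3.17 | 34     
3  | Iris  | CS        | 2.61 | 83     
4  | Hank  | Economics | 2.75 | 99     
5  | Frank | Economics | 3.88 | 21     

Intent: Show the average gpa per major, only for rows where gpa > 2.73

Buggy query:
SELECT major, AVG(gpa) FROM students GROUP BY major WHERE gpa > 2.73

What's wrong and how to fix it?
Bug: Row-level WHERE must come before GROUP BY in the clause order

Fix: Move the WHERE clause before GROUP BY

Corrected query:
SELECT major, AVG(gpa) FROM students WHERE gpa > 2.73 GROUP BY major

Result:
major     | AVG(gpa)
----------+---------
Economics | 3.19    
Math      | 3.17    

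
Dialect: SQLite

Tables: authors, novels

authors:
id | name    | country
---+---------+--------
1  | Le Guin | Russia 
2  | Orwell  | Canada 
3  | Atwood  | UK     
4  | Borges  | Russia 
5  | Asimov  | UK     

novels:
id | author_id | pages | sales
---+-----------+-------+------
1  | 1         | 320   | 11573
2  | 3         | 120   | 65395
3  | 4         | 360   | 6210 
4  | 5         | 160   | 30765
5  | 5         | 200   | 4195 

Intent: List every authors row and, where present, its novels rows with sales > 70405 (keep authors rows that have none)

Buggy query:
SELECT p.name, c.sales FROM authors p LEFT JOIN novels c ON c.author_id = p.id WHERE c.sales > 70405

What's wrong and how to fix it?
Bug: Filtering c.sales in WHERE discards the NULL rows produced by LEFT JOIN, turning it into an inner join

Fix: Put 'c.sales > 70405' in the JOIN's ON clause instead of WHERE

Corrected query:
SELECT p.name, c.sales FROM authors p LEFT JOIN novels c ON c.author_id = p.id AND c.sales > 70405

Result:
name    | sales
--------+------
Le Guin | NULL 
Orwell  | NULL 
Atwood  | NULL 
Borges  | NULL 
Asimov  | NULL 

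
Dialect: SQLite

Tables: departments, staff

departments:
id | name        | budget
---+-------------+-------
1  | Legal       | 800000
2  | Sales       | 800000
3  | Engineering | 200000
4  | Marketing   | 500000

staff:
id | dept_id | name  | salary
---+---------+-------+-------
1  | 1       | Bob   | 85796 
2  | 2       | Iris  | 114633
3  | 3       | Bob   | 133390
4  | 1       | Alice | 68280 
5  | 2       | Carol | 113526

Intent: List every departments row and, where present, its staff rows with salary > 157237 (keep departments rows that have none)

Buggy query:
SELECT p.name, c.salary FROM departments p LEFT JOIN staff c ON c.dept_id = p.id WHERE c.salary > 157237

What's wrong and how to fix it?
Bug: Filtering c.salary in WHERE discards the NULL rows produced by LEFT JOIN, turning it into an inner join

Fix: Move the right-table condition into the ON clause so unmatched parents are kept

Corrected query:
SELECT p.name, c.salary FROM departments p LEFT JOIN staff c ON c.dept_id = p.id AND c.salary > 157237

Result:
name        | salary
------------+-------
Legal       | NULL  
Sales       | NULL  
Engineering | NULL  
Marketing   | NULL  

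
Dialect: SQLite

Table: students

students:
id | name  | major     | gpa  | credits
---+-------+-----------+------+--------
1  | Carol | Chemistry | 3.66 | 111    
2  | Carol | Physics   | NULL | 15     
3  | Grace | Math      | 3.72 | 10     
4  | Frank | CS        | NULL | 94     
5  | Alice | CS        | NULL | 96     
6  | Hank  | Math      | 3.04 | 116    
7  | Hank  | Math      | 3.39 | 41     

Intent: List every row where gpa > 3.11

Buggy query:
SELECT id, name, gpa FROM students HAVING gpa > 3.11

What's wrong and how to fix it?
Bug: HAVING filters the output of aggregation, but this query has no GROUP BY and no aggregate functions, so SQLite rejects it (HAVING clause on a non-aggregate query); the condition here is per row

Fix: Replace HAVING with WHERE since the condition applies to individual rows

Corrected query:
SELECT id, name, gpa FROM students WHERE gpa > 3.11

Result:
id | name  | gpa 
---+-------+-----
1  | Carol | 3.66
3  | Grace | 3.72
7  | Hank  | 3.39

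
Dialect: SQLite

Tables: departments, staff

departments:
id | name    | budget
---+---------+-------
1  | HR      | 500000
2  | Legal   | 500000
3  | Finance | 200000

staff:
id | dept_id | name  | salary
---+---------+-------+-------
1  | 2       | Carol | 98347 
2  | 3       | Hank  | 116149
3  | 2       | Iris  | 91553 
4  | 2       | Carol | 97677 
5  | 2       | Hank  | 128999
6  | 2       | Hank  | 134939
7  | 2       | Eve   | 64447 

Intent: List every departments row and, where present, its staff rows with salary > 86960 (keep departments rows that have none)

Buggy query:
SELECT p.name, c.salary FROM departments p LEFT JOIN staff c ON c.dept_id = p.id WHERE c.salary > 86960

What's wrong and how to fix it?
Bug: A WHERE condition on the right-hand table after LEFT JOIN drops unmatched parents

Fix: Move the right-table condition into the ON clause so unmatched parents are kept

Corrected query:
SELECT p.name, c.salary FROM departments p LEFT JOIN staff c ON c.dept_id = p.id AND c.salary > 86960

Result:
name    | salary
--------+-------
HR      | NULL  
Legal   | 91553 
Legal   | 97677 
Legal   | 98347 
Legal   | 128999
Legal   | 134939
Finance | 116149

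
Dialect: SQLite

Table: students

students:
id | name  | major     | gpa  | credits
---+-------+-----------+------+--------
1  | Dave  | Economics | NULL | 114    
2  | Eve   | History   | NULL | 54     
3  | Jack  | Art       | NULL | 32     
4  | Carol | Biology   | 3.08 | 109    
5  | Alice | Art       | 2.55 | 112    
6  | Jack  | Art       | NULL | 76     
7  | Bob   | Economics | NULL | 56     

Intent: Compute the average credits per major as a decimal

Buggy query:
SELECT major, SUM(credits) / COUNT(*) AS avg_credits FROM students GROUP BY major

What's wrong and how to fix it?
Bug: Both operands are integers, so '/' performs integer division and truncates

Fix: Cast one side to REAL so the division keeps the fractional part

Corrected query:
SELECT major, SUM(credits) * 1.0 / COUNT(*) AS avg_credits FROM students GROUP BY major

Result:
major     | avg_credits
----------+------------
Art       | 73.333333  
Biology   | 109        
Economics | 85         
History   | 54         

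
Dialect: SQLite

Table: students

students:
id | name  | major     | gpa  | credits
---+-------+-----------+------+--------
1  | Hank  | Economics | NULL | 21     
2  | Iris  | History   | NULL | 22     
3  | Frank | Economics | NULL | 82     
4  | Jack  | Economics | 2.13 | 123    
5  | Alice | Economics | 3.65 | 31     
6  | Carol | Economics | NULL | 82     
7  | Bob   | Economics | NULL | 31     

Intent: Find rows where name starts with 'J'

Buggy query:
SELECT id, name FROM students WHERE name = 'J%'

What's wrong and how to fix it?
Bug: '=' compares the literal string including the % character; pattern matching needs LIKE

Fix: Replace '=' with LIKE so 'J%' is treated as a pattern

Corrected query:
SELECT id, name FROM students WHERE name LIKE 'J%'

Result:
id | name
---+-----
4  | Jack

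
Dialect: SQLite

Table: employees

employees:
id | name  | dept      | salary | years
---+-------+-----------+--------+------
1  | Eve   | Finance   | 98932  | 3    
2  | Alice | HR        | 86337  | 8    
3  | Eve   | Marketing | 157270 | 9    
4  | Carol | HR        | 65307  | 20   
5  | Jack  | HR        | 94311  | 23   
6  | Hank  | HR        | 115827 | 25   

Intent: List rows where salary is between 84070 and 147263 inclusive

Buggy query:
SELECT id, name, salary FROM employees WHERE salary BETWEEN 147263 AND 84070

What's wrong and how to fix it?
Bug: The bounds are reversed; BETWEEN a AND b requires a <= b to match anything

Fix: Write BETWEEN 84070 AND 147263

Corrected query:
SELECT id, name, salary FROM employees WHERE salary BETWEEN 84070 AND 147263

Result:
id | name  | salary
---+-------+-------
1  | Eve   | 98932 
2  | Alice | 86337 
5  | Jack  | 94311 
6  | Hank  | 115827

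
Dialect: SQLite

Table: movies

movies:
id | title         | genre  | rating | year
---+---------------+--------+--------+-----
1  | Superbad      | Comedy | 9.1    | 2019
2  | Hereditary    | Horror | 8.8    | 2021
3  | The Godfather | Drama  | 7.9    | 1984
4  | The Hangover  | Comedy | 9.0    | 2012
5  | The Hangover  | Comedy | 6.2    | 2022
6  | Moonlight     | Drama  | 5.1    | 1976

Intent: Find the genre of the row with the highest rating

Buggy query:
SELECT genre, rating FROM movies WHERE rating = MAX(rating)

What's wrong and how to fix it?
Bug: WHERE is evaluated per row; an aggregate over the whole table isn't defined there

Fix: Wrap MAX in a scalar subquery so WHERE compares against a single value

Corrected query:
SELECT genre, rating FROM movies WHERE rating = (SELECT MAX(rating) FROM movies)

Result:
genre  | rating
-------+-------
Comedy | 9.1   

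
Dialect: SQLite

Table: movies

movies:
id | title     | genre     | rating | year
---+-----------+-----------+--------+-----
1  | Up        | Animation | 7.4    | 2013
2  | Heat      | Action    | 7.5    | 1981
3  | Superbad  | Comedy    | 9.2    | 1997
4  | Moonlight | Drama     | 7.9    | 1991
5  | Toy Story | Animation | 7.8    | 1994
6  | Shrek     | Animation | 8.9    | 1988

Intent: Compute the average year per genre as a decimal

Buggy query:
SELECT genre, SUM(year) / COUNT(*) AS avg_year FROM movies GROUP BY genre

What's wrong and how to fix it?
Bug: SUM(year) and COUNT(*) are both integers; the division truncates the fractional part

Fix: Cast one side to REAL so the division keeps the fractional part

Corrected query:
SELECT genre, SUM(year) * 1.0 / COUNT(*) AS avg_year FROM movies GROUP BY genre

Result:
genre     | avg_year   
----------+------------
Action    | 1981       
Animation | 1998.333333
Comedy    | 1997       
Drama     | 1991       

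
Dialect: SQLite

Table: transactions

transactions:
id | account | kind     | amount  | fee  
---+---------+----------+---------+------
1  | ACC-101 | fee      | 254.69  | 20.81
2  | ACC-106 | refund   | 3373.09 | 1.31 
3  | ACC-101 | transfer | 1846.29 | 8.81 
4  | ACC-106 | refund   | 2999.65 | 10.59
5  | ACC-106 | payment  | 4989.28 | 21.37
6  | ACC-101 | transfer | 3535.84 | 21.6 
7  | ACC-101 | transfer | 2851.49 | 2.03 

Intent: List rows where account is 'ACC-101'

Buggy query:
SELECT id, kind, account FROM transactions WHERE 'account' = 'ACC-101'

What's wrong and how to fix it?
Bug: 'account' in single quotes is a string literal, not the column; the comparison is literal-vs-literal and never true

Fix: Remove the quotes around the column name (or use double quotes for an identifier)

Corrected query:
SELECT id, kind, account FROM transactions WHERE account = 'ACC-101'

Result:
id | kind     | account
---+----------+--------
1  | fee      | ACC-101
3  | transfer | ACC-101
6  | transfer | ACC-101
7  | transfer | ACC-101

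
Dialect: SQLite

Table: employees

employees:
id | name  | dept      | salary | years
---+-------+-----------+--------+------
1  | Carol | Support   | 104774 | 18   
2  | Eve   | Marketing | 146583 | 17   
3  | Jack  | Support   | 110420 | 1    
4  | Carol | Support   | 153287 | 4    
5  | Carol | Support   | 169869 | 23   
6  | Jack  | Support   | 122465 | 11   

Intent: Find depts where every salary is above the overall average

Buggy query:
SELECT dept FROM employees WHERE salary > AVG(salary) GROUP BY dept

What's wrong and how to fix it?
Bug: WHERE evaluates per row before aggregation, so AVG() is unavailable

Fix: Compute the overall average in a scalar subquery and compare each group's MIN against it in HAVING

Corrected query:
SELECT dept FROM employees GROUP BY dept HAVING MIN(salary) > (SELECT AVG(salary) FROM employees)

Result:
dept     
---------
Marketing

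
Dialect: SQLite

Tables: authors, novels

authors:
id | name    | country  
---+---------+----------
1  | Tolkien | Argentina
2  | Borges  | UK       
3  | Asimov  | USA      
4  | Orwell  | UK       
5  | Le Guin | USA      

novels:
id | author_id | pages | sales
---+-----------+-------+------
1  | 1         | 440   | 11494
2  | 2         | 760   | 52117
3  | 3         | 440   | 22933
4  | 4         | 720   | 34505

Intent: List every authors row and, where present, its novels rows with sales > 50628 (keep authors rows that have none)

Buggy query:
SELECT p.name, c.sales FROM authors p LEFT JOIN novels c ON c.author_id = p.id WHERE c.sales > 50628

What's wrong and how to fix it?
Bug: A WHERE condition on the right-hand table after LEFT JOIN drops unmatched parents

Fix: Move the right-table condition into the ON clause so unmatched parents are kept

Corrected query:
SELECT p.name, c.sales FROM authors p LEFT JOIN novels c ON c.author_id = p.id AND c.sales > 50628

Result:
name    | sales
--------+------
Tolkien | NULL 
Borges  | 52117
Asimov  | NULL 
Orwell  | NULL 
Le Guin | NULL 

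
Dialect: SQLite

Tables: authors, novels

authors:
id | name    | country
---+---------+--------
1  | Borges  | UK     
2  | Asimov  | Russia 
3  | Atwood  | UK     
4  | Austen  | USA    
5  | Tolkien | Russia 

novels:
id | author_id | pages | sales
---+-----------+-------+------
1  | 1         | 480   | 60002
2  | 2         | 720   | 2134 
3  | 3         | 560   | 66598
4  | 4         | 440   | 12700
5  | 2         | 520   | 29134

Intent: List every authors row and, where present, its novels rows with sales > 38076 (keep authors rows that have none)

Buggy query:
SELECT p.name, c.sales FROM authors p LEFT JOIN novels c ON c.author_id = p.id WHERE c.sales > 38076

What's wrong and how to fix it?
Bug: Filtering c.sales in WHERE discards the NULL rows produced by LEFT JOIN, turning it into an inner join

Fix: Put 'c.sales > 38076' in the JOIN's ON clause instead of WHERE

Corrected query:
SELECT p.name, c.sales FROM authors p LEFT JOIN novels c ON c.author_id = p.id AND c.sales > 38076

Result:
name    | sales
--------+------
Borges  | 60002
Asimov  | NULL 
Atwood  | 66598
Austen  | NULL 
Tolkien | NULL 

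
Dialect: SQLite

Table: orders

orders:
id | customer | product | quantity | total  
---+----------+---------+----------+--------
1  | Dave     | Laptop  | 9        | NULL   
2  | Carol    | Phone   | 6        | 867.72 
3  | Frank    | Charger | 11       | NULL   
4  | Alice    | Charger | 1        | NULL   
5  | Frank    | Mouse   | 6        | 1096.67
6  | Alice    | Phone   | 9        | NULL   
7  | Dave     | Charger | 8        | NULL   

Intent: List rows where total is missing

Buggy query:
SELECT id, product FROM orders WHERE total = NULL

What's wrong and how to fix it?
Bug: Comparing to NULL with '=' never matches; NULL = NULL is unknown, not true

Fix: Replace '= NULL' with 'IS NULL'

Corrected query:
SELECT id, product FROM orders WHERE total IS NULL

Result:
id | product
---+--------
1  | Laptop 
3  | Charger
4  | Charger
6  | Phone  
7  | Charger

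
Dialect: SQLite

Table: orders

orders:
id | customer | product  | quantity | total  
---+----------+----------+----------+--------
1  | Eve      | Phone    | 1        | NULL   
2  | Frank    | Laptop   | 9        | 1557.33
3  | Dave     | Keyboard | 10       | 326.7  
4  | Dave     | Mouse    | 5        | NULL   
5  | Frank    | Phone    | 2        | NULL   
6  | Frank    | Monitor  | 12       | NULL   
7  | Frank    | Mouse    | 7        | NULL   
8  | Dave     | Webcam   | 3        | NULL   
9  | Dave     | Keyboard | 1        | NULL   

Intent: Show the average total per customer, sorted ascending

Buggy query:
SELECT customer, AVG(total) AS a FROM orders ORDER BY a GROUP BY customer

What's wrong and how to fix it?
Bug: GROUP BY must precede ORDER BY

Fix: Move ORDER BY to the end, after GROUP BY

Corrected query:
SELECT customer, AVG(total) AS a FROM orders GROUP BY customer ORDER BY a

Result:
customer | a      
---------+--------
Eve      | NULL   
Dave     | 326.7  
Frank    | 1557.33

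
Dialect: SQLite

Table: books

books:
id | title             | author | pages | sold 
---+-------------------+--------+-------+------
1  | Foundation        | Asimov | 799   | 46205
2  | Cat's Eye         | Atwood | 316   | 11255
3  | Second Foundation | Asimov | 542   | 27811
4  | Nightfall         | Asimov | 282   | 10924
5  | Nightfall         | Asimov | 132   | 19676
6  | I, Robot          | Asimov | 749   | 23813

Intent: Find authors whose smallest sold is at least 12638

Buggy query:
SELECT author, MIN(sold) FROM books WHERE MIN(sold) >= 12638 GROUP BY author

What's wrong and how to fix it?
Bug: Aggregates like MIN are computed per group after WHERE runs

Fix: Use HAVING for the per-group MIN condition

Corrected query:
SELECT author, MIN(sold) FROM books GROUP BY author HAVING MIN(sold) >= 12638

Result:
(no rows)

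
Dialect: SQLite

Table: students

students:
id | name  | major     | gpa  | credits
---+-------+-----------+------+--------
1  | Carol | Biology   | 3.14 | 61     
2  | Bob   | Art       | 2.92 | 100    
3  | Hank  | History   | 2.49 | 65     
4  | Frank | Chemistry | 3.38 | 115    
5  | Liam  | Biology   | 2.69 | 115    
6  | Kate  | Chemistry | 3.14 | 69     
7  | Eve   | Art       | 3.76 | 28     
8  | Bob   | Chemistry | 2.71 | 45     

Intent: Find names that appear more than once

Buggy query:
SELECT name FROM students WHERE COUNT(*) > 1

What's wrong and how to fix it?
Bug: WHERE can't reference COUNT(*); aggregates are computed after WHERE

Fix: GROUP BY name, then filter groups with HAVING COUNT(*) > 1

Corrected query:
SELECT name FROM students GROUP BY name HAVING COUNT(*) > 1

Result:
name
----
Bob 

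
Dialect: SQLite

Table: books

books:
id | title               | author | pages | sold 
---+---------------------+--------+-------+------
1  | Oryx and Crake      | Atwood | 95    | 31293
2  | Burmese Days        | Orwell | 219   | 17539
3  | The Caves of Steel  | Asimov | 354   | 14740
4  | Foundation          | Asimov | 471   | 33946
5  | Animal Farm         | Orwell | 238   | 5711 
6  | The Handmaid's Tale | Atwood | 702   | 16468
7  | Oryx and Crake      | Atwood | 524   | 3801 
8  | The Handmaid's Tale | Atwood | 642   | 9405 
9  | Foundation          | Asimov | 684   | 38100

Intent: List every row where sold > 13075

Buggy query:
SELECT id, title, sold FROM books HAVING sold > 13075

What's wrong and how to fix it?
Bug: HAVING filters the output of aggregation, but this query has no GROUP BY and no aggregate functions, so SQLite rejects it (HAVING clause on a non-aggregate query); the condition here is per row

Fix: Replace HAVING with WHERE since the condition applies to individual rows

Corrected query:
SELECT id, title, sold FROM books WHERE sold > 13075

Result:
id | title               | sold 
---+---------------------+------
1  | Oryx and Crake      | 31293
2  | Burmese Days        | 17539
3  | The Caves of Steel  | 14740
4  | Foundation          | 33946
6  | The Handmaid's Tale | 16468
9  | Foundation          | 38100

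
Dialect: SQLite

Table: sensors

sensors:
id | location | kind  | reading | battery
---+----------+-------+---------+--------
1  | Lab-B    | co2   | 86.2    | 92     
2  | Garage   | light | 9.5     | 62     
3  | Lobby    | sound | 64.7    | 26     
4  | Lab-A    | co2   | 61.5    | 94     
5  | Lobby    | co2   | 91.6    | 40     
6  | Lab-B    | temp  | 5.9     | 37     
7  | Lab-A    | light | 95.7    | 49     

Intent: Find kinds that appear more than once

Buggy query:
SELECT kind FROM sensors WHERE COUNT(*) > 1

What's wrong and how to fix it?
Bug: WHERE can't reference COUNT(*); aggregates are computed after WHERE

Fix: Group first, then use HAVING for the count condition

Corrected query:
SELECT kind FROM sensors GROUP BY kind HAVING COUNT(*) > 1

Result:
kind 
-----
co2  
light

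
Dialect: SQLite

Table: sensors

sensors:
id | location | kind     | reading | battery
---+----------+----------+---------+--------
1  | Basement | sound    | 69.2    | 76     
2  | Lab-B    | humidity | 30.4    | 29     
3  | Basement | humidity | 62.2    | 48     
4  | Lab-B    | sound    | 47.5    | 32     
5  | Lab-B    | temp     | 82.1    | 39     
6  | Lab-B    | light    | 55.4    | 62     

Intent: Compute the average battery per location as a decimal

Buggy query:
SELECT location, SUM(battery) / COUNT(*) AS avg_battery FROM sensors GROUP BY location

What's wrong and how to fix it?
Bug: SUM(battery) and COUNT(*) are both integers; the division truncates the fractional part

Fix: Multiply by 1.0 (or CAST to REAL) to force floating-point division

Corrected query:
SELECT location, SUM(battery) * 1.0 / COUNT(*) AS avg_battery FROM sensors GROUP BY location

Result:
location | avg_battery
---------+------------
Basement | 62         
Lab-B    | 40.5       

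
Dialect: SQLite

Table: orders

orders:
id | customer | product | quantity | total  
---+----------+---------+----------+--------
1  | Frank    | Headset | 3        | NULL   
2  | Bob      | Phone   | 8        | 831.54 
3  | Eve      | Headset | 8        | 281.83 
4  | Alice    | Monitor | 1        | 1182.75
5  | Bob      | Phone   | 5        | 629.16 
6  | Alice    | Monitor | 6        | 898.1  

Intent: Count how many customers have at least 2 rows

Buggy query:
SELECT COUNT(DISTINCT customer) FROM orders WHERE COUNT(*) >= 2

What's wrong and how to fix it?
Bug: WHERE filters individual rows, not groups, so a group-level COUNT is invalid there

Fix: Group first with HAVING COUNT(*) >= 2, then COUNT the resulting groups

Corrected query:
SELECT COUNT(*) FROM (SELECT customer FROM orders GROUP BY customer HAVING COUNT(*) >= 2)

Result:
COUNT(*)
--------
2       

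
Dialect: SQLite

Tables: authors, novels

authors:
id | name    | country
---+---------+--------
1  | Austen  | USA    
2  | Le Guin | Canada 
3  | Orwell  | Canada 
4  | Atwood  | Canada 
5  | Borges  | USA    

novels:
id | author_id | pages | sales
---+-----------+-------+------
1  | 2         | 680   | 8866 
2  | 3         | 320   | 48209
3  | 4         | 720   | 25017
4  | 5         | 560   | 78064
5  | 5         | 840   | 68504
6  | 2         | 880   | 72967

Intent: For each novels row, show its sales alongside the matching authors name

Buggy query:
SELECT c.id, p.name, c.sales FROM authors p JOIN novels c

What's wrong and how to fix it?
Bug: Missing join condition: each novels row is matched to all authors rows instead of just its own

Fix: Specify the join condition linking the foreign key to the parent id

Corrected query:
SELECT c.id, p.name, c.sales FROM authors p JOIN novels c ON c.author_id = p.id

Result:
id | name    | sales
---+---------+------
1  | Le Guin | 8866 
2  | Orwell  | 48209
3  | Atwood  | 25017
4  | Borges  | 78064
5  | Borges  | 68504
6  | Le Guin | 72967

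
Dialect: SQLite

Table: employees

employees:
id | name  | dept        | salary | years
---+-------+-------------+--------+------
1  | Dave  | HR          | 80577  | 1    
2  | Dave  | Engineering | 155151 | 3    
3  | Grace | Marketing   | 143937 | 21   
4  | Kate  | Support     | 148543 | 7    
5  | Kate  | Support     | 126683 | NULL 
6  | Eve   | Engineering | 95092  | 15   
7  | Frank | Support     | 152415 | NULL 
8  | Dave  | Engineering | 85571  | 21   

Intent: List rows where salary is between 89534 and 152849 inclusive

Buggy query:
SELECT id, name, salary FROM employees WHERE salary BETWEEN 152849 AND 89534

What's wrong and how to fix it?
Bug: The bounds are reversed; BETWEEN a AND b requires a <= b to match anything

Fix: Swap the bounds so the smaller value comes first

Corrected query:
SELECT id, name, salary FROM employees WHERE salary BETWEEN 89534 AND 152849

Result:
id | name  | salary
---+-------+-------
3  | Grace | 143937
4  | Kate  | 148543
5  | Kate  | 126683
6  | Eve   | 95092 
7  | Frank | 152415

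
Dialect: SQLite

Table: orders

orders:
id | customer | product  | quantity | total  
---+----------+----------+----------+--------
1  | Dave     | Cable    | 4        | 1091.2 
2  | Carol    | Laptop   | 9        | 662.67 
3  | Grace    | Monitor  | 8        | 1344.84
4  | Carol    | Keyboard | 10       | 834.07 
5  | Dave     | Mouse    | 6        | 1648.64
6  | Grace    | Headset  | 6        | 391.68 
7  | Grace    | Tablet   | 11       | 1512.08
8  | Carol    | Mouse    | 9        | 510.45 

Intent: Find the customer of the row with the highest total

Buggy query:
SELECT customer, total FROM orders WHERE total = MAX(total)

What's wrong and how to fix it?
Bug: MAX(total) is an aggregate and cannot be used directly in WHERE

Fix: Use a subquery: WHERE total = (SELECT MAX(total) FROM orders)

Corrected query:
SELECT customer, total FROM orders WHERE total = (SELECT MAX(total) FROM orders)

Result:
customer | total  
---------+--------
Dave     | 1648.64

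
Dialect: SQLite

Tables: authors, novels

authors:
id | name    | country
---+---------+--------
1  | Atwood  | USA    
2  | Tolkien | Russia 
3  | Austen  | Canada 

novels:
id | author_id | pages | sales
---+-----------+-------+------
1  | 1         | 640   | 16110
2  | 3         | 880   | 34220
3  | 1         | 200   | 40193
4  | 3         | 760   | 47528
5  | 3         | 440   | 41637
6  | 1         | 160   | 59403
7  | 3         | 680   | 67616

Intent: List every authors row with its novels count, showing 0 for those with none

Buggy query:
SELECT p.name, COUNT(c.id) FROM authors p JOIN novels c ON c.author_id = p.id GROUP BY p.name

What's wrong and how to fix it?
Bug: INNER JOIN drops authors rows that have no matching novels rows

Fix: Use LEFT JOIN so parents without children still appear (COUNT(c.id) gives 0)

Corrected query:
SELECT p.name, COUNT(c.id) FROM authors p LEFT JOIN novels c ON c.author_id = p.id GROUP BY p.name

Result:
name    | COUNT(c.id)
--------+------------
Atwood  | 3          
Austen  | 4          
Tolkien | 0          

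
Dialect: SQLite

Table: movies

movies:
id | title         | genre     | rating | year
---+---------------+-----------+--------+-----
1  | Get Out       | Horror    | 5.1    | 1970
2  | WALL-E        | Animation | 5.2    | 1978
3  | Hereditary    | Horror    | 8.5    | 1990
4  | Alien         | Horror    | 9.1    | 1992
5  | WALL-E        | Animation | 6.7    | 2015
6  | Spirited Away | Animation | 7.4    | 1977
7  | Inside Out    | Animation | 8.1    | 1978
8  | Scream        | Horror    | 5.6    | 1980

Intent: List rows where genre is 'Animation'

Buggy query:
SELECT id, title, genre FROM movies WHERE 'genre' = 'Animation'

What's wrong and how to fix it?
Bug: 'genre' in single quotes is a string literal, not the column; the comparison is literal-vs-literal and never true

Fix: Reference the column as genre without single quotes

Corrected query:
SELECT id, title, genre FROM movies WHERE genre = 'Animation'

Result:
id | title         | genre    
---+---------------+----------
2  | WALL-E        | Animation
5  | WALL-E        | Animation
6  | Spirited Away | Animation
7  | Inside Out    | Animation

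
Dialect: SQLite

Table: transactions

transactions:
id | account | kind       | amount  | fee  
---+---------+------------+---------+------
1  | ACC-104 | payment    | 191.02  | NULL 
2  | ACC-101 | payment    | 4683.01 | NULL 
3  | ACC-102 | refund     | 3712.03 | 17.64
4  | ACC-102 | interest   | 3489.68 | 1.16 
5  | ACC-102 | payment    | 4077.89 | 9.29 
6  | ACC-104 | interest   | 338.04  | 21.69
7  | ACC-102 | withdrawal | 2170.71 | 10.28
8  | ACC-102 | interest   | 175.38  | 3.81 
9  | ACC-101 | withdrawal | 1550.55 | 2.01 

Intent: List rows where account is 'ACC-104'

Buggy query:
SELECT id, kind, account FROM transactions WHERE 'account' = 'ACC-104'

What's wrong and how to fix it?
Bug: Single quotes denote string literals in SQL; the column name is being compared as a constant string

Fix: Reference the column as account without single quotes

Corrected query:
SELECT id, kind, account FROM transactions WHERE account = 'ACC-104'

Result:
id | kind     | account
---+----------+--------
1  | payment  | ACC-104
6  | interest | ACC-104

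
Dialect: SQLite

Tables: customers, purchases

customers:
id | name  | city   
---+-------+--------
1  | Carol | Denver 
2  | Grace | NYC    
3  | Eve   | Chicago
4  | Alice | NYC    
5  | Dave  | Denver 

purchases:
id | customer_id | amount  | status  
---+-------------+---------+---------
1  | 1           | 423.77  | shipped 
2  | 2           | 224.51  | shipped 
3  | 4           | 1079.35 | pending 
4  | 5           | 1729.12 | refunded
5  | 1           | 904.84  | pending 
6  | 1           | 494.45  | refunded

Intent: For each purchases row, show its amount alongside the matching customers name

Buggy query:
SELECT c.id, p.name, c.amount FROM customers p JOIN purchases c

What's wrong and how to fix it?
Bug: JOIN with no ON clause produces a cartesian product; every purchases row pairs with every customers row

Fix: Specify the join condition linking the foreign key to the parent id

Corrected query:
SELECT c.id, p.name, c.amount FROM customers p JOIN purchases c ON c.customer_id = p.id

Result:
id | name  | amount 
---+-------+--------
1  | Carol | 423.77 
2  | Grace | 224.51 
3  | Alice | 1079.35
4  | Dave  | 1729.12
5  | Carol | 904.84 
6  | Carol | 494.45 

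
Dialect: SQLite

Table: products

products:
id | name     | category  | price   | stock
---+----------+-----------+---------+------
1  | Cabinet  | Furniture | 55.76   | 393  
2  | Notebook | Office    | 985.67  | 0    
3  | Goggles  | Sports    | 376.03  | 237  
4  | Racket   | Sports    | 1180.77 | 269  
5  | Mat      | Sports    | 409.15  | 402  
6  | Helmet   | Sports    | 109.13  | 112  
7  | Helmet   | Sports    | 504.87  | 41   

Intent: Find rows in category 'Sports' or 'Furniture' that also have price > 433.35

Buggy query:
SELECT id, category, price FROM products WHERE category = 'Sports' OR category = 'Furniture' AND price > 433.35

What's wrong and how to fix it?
Bug: AND binds tighter than OR, so this parses as category = 'Sports' OR (category = 'Furniture' AND price > 433.35)

Fix: Group the OR with parentheses (or use IN), then AND the threshold

Corrected query:
SELECT id, category, price FROM products WHERE (category = 'Sports' OR category = 'Furniture') AND price > 433.35

Result:
id | category | price  
---+----------+--------
4  | Sports   | 1180.77
7  | Sports   | 504.87 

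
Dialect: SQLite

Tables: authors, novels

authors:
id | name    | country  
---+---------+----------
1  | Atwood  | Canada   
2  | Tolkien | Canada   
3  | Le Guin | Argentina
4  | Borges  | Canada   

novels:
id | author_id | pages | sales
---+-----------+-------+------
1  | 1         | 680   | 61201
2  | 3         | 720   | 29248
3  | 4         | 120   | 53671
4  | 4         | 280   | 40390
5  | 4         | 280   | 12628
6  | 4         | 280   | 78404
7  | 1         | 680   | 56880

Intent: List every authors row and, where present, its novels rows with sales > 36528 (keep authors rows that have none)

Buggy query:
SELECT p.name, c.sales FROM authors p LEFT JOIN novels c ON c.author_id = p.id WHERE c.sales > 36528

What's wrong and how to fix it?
Bug: Filtering c.sales in WHERE discards the NULL rows produced by LEFT JOIN, turning it into an inner join

Fix: Move the right-table condition into the ON clause so unmatched parents are kept

Corrected query:
SELECT p.name, c.sales FROM authors p LEFT JOIN novels c ON c.author_id = p.id AND c.sales > 36528

Result:
name    | sales
--------+------
Atwood  | 56880
Atwood  | 61201
Tolkien | NULL 
Le Guin | NULL 
Borges  | 40390
Borges  | 53671
Borges  | 78404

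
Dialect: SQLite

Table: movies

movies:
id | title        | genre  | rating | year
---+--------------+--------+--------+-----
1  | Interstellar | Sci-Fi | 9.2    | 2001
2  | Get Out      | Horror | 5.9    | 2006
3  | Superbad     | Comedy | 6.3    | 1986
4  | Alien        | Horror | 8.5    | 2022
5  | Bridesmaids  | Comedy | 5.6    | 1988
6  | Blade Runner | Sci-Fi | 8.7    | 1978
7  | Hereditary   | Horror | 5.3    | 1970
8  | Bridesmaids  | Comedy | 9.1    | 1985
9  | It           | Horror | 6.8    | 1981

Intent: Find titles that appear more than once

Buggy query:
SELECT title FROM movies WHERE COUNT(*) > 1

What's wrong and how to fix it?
Bug: COUNT(*) is an aggregate and cannot be used in WHERE

Fix: Group first, then use HAVING for the count condition

Corrected query:
SELECT title FROM movies GROUP BY title HAVING COUNT(*) > 1

Result:
title      
-----------
Bridesmaids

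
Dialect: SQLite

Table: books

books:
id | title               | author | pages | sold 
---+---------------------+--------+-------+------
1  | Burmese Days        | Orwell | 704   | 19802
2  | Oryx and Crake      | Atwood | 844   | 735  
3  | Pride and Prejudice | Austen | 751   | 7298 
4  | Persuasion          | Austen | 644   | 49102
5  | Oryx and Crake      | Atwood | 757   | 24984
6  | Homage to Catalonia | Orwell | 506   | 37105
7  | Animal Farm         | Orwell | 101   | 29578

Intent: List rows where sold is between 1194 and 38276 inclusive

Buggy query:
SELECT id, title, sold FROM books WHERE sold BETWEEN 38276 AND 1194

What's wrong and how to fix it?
Bug: BETWEEN expects the lower bound first; with 38276 AND 1194 the range is empty

Fix: Write BETWEEN 1194 AND 38276

Corrected query:
SELECT id, title, sold FROM books WHERE sold BETWEEN 1194 AND 38276

Result:
id | title               | sold 
---+---------------------+------
1  | Burmese Days        | 19802
3  | Pride and Prejudice | 7298 
5  | Oryx and Crake      | 24984
6  | Homage to Catalonia | 37105
7  | Animal Farm         | 29578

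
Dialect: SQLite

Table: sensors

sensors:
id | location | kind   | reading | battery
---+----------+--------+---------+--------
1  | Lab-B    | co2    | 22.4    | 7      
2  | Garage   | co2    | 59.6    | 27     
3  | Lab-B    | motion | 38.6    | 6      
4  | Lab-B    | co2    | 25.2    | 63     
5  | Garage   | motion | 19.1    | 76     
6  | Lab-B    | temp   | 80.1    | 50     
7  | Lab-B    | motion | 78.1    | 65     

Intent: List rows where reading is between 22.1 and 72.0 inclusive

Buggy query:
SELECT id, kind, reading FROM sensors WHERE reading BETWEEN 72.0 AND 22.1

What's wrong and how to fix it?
Bug: BETWEEN expects the lower bound first; with 72.0 AND 22.1 the range is empty

Fix: Swap the bounds so the smaller value comes first

Corrected query:
SELECT id, kind, reading FROM sensors WHERE reading BETWEEN 22.1 AND 72.0

Result:
id | kind   | reading
---+--------+--------
1  | co2    | 22.4   
2  | co2    | 59.6   
3  | motion | 38.6   
4  | co2    | 25.2   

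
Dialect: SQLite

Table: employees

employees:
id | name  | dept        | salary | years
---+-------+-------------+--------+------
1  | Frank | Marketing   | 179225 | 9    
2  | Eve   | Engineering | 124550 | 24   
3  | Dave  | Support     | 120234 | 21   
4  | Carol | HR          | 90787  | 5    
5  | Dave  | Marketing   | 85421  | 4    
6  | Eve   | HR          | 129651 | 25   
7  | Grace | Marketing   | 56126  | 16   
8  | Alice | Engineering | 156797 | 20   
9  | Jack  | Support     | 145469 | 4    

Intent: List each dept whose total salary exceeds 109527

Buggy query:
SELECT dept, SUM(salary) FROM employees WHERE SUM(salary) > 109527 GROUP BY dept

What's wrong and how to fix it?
Bug: WHERE runs before GROUP BY, so aggregates aren't available there

Fix: Move the aggregate condition to a HAVING clause

Corrected query:
SELECT dept, SUM(salary) FROM employees GROUP BY dept HAVING SUM(salary) > 109527

Result:
dept        | SUM(salary)
------------+------------
Engineering | 281347     
HR          | 220438     
Marketing   | 320772     
Support     | 265703     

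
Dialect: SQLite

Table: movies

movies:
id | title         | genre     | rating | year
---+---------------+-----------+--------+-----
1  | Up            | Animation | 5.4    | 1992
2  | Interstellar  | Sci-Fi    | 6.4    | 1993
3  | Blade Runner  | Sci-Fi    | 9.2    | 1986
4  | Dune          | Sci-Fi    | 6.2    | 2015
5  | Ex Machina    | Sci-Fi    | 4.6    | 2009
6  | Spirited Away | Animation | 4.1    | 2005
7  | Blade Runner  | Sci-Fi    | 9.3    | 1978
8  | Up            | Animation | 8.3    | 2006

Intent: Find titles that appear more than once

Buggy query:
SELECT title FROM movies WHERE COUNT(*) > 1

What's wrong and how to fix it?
Bug: COUNT(*) is an aggregate and cannot be used in WHERE

Fix: Group first, then use HAVING for the count condition

Corrected query:
SELECT title FROM movies GROUP BY title HAVING COUNT(*) > 1

Result:
title       
------------
Blade Runner
Up          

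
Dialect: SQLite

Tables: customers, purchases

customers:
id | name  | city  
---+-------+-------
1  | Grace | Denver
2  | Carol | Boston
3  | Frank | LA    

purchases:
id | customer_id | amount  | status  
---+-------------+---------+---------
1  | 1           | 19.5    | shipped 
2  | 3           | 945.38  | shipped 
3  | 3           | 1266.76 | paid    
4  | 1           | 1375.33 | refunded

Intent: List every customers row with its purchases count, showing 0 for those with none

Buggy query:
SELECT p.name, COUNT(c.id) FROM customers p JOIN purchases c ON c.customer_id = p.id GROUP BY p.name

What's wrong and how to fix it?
Bug: INNER JOIN drops customers rows that have no matching purchases rows

Fix: Switch to LEFT JOIN to retain unmatched parent rows

Corrected query:
SELECT p.name, COUNT(c.id) FROM customers p LEFT JOIN purchases c ON c.customer_id = p.id GROUP BY p.name

Result:
name  | COUNT(c.id)
------+------------
Carol | 0          
Frank | 2          
Grace | 2          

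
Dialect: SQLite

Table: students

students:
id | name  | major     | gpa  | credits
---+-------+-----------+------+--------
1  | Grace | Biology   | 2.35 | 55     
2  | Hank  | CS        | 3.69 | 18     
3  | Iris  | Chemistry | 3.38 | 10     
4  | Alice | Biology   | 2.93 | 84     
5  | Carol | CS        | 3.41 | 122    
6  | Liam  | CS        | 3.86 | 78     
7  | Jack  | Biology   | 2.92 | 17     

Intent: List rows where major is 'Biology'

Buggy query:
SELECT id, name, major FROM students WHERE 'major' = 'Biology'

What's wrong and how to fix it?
Bug: 'major' in single quotes is a string literal, not the column; the comparison is literal-vs-literal and never true

Fix: Remove the quotes around the column name (or use double quotes for an identifier)

Corrected query:
SELECT id, name, major FROM students WHERE major = 'Biology'

Result:
id | name  | major  
---+-------+--------
1  | Grace | Biology
4  | Alice | Biology
7  | Jack  | Biology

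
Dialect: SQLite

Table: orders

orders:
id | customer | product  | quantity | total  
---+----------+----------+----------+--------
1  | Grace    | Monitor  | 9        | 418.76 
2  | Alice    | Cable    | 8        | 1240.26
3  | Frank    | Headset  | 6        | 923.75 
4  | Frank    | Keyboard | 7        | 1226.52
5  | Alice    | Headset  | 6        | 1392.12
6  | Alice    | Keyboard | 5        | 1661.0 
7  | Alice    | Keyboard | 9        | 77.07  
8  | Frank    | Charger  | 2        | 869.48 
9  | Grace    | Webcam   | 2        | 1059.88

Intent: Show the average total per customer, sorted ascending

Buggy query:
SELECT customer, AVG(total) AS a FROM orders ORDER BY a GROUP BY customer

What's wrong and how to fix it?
Bug: ORDER BY appears before GROUP BY; SQL clause order requires GROUP BY first

Fix: Move ORDER BY to the end, after GROUP BY

Corrected query:
SELECT customer, AVG(total) AS a FROM orders GROUP BY customer ORDER BY a

Result:
customer | a          
---------+------------
Grace    | 739.32     
Frank    | 1006.583333
Alice    | 1092.6125  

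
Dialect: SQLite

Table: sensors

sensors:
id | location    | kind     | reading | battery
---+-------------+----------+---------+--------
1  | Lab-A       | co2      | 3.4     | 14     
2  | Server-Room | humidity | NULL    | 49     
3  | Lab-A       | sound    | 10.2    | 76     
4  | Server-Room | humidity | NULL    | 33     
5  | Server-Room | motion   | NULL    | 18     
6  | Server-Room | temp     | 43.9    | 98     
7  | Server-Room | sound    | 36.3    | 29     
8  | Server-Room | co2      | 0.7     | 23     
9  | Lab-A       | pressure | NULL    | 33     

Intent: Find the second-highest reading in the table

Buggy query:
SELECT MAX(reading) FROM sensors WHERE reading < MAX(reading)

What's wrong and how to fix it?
Bug: The inner MAX is an aggregate inside WHERE, which is not allowed

Fix: Put the inner MAX in a scalar subquery

Corrected query:
SELECT MAX(reading) FROM sensors WHERE reading < (SELECT MAX(reading) FROM sensors)

Result:
MAX(reading)
------------
36.3        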